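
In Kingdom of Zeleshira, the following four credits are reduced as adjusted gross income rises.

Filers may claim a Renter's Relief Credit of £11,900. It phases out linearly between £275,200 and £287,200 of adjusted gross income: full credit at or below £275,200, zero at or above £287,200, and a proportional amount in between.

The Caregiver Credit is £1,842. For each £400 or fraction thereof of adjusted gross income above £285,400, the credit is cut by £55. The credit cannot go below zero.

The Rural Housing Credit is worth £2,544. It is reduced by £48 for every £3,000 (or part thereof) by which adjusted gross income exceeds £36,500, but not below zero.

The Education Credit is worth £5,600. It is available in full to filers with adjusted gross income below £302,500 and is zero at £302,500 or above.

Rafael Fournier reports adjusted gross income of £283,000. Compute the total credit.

£11,607

Renter's Relief Credit: £283,000 is £7,800 into a £12,000 phase-out range, leaving 4,200/12,000 of the credit: £11,900 × 4,200/12,000 = £4,165.
Caregiver Credit: £283,000 is at or below the £285,400 threshold, so the full £1,842 applies.
Rural Housing Credit: income exceeds £36,500 by £246,500 → 83 increments × £48 = £3,984 ≥ base, so the credit is £0.
Education Credit: £283,000 is below the £302,500 cutoff, so the full £5,600 applies.
Total: £4,165 + £1,842 + £0 + £5,600 = £11,607.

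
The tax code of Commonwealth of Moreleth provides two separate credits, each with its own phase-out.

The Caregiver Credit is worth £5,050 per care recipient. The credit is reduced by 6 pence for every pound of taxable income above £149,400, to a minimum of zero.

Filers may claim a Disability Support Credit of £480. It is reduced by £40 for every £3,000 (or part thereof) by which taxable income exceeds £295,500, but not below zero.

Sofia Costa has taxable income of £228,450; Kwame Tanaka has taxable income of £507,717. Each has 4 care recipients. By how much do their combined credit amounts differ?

£15,937

Sofia (£228,450): Caregiver Credit: base = 4 × £5,050 = £20,200. 6% of the £79,050 excess over £149,400 is £4,743; credit = £20,200 − £4,743 = £15,457. Disability Support Credit: £228,450 is at or below the £295,500 threshold, so the full £480 applies. total £15,457 + £480 = £15,937
Kwame (£507,717): Caregiver Credit: base = 4 × £5,050 = £20,200. 6% of the £358,317 excess over £149,400 is £21,499.02 ≥ base, so the credit is £0. Disability Support Credit: income exceeds £295,500 by £212,217 → 71 increments × £40 = £2,840 ≥ base, so the credit is £0. total £0 + £0 = £0
Difference: |£15,937 − £0| = £15,937.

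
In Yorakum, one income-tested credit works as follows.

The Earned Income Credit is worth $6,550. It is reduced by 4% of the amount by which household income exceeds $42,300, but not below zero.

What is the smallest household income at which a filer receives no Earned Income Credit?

$206,050

The credit falls by 4% of each dollar above $42,300, so it reaches zero when the excess is $6,550 / 4% = $163,750: income = $42,300 + $163,750 = $206,050.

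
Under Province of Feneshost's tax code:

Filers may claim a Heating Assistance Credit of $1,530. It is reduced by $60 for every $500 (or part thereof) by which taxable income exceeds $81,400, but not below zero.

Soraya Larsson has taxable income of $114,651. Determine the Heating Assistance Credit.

$0

Heating Assistance Credit: income exceeds $81,400 by $33,251 → 67 increments × $60 = $4,020 ≥ base, so the credit is $0.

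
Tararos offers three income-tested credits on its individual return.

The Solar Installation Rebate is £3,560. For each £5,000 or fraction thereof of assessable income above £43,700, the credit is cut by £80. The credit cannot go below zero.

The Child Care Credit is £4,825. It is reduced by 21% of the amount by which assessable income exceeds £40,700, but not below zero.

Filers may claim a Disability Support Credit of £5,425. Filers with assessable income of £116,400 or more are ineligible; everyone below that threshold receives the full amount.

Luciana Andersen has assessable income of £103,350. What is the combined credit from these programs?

Solar Installation Rebate: income exceeds £43,700 by £59,650, which is 12 full-or-partial £5,000 increments; reduction = 12 × £80 = £960, leaving £2,600.
Child Care Credit: 21% of the £62,650 excess over £40,700 is £13,156.50 ≥ base, so the credit is £0.
Disability Support Credit: £103,350 is below the £116,400 cutoff, so the full £5,425 applies.
Total: £2,600 + £0 + £5,425 = £8,025.

£8,025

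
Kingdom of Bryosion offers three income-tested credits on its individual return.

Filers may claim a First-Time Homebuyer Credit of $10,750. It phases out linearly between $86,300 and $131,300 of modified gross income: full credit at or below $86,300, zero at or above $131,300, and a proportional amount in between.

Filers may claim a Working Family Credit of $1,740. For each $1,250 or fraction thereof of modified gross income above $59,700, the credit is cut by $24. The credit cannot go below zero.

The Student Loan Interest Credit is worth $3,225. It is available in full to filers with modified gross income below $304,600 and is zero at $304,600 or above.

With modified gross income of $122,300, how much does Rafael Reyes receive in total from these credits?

First-Time Homebuyer Credit: $122,300 is $36,000 into a $45,000 phase-out range, leaving 9,000/45,000 of the credit: $10,750 × 9,000/45,000 = $2,150.
Working Family Credit: income exceeds $59,700 by $62,600, which is 51 full-or-partial $1,250 increments; reduction = 51 × $24 = $1,224, leaving $516.
Student Loan Interest Credit: $122,300 is below the $304,600 cutoff, so the full $3,225 applies.
Total: $2,150 + $516 + $3,225 = $5,891.

$5,891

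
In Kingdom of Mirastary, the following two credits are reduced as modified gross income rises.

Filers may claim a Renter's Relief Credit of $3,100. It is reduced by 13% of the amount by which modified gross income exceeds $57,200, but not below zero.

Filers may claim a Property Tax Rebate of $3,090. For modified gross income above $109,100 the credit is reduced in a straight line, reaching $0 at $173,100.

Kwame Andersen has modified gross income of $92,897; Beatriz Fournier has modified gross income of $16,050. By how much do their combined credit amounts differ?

$3,100

Kwame ($92,897): Renter's Relief Credit: 13% of the $35,697 excess over $57,200 is $4,640.61 ≥ base, so the credit is $0. Property Tax Rebate: $92,897 is at or below the $109,100 threshold, so the full $3,090 applies. total $0 + $3,090 = $3,090
Beatriz ($16,050): Renter's Relief Credit: $16,050 is at or below the $57,200 threshold, so the full $3,100 applies. Property Tax Rebate: $16,050 is at or below the $109,100 threshold, so the full $3,090 applies. total $3,100 + $3,090 = $6,190
Difference: |$3,090 − $6,190| = $3,100.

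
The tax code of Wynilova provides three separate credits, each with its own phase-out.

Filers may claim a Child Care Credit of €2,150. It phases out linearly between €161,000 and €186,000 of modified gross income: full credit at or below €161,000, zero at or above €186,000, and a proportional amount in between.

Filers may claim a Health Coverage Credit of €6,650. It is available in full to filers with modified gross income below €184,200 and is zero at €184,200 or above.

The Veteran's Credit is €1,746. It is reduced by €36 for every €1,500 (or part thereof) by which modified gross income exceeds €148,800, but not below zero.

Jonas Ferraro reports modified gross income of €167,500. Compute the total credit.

Child Care Credit: €167,500 is €6,500 into a €25,000 phase-out range, leaving 18,500/25,000 of the credit: €2,150 × 18,500/25,000 = €1,591.
Health Coverage Credit: €167,500 is below the €184,200 cutoff, so the full €6,650 applies.
Veteran's Credit: income exceeds €148,800 by €18,700, which is 13 full-or-partial €1,500 increments; reduction = 13 × €36 = €468, leaving €1,278.
Total: €1,591 + €6,650 + €1,278 = €9,519.

€9,519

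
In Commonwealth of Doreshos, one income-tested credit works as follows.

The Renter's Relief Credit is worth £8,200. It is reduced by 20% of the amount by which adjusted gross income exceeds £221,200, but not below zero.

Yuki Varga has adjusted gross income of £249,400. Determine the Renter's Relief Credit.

Renter's Relief Credit: 20% of the £28,200 excess over £221,200 is £5,640; credit = £8,200 − £5,640 = £2,560.

£2,560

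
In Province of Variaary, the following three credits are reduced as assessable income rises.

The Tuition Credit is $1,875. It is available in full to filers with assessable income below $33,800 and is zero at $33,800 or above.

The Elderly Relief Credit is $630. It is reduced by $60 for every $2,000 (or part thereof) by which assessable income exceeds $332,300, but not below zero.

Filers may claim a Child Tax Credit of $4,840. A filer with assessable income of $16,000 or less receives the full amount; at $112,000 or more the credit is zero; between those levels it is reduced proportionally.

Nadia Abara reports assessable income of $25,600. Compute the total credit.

$6,861

Tuition Credit: $25,600 is below the $33,800 cutoff, so the full $1,875 applies.
Elderly Relief Credit: $25,600 is at or below the $332,300 threshold, so the full $630 applies.
Child Tax Credit: $25,600 is $9,600 into a $96,000 phase-out range, leaving 86,400/96,000 of the credit: $4,840 × 86,400/96,000 = $4,356.
Total: $1,875 + $630 + $4,356 = $6,861.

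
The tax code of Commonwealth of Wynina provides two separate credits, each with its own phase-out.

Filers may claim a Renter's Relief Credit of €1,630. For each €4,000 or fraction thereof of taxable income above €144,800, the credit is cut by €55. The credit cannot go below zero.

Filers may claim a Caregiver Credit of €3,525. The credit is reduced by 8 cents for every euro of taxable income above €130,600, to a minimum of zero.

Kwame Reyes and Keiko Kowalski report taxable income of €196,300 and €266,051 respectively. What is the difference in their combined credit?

€915

Kwame (€196,300): Renter's Relief Credit: income exceeds €144,800 by €51,500, which is 13 full-or-partial €4,000 increments; reduction = 13 × €55 = €715, leaving €915. Caregiver Credit: 8% of the €65,700 excess over €130,600 is €5,256 ≥ base, so the credit is €0. total €915 + €0 = €915
Keiko (€266,051): Renter's Relief Credit: income exceeds €144,800 by €121,251 → 31 increments × €55 = €1,705 ≥ base, so the credit is €0. Caregiver Credit: 8% of the €135,451 excess over €130,600 is €10,836.08 ≥ base, so the credit is €0. total €0 + €0 = €0
Difference: |€915 − €0| = €915.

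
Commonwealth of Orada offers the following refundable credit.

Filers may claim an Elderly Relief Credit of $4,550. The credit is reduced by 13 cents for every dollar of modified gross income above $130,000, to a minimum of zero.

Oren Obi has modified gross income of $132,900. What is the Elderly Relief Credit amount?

Elderly Relief Credit: 13% of the $2,900 excess over $130,000 is $377; credit = $4,550 − $377 = $4,173.

$4,173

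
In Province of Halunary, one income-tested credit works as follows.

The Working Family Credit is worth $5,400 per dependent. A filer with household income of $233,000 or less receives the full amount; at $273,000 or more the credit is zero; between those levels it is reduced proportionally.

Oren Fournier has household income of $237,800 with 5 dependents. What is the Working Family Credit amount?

Working Family Credit: base = 5 × $5,400 = $27,000. $237,800 is $4,800 into a $40,000 phase-out range, leaving 35,200/40,000 of the credit: $27,000 × 35,200/40,000 = $23,760.

$23,760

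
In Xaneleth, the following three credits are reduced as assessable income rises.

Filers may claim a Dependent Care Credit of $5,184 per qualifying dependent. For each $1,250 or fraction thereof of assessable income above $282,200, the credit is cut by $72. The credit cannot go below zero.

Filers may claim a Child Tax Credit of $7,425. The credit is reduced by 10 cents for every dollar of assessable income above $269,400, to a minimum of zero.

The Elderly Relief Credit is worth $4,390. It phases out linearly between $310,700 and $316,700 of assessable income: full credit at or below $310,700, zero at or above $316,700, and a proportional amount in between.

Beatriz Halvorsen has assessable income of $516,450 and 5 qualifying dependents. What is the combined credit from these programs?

Dependent Care Credit: base = 5 × $5,184 = $25,920. income exceeds $282,200 by $234,250, which is 188 full-or-partial $1,250 increments; reduction = 188 × $72 = $13,536, leaving $12,384.
Child Tax Credit: 10% of the $247,050 excess over $269,400 is $24,705 ≥ base, so the credit is $0.
Elderly Relief Credit: $516,450 is at or above $316,700, so the credit is $0.
Total: $12,384 + $0 + $0 = $12,384.

$12,384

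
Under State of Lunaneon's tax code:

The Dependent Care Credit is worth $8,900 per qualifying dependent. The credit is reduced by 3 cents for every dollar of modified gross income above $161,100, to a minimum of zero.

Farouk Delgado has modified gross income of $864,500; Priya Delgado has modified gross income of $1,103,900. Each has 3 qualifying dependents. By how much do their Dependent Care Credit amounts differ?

Farouk ($864,500): Dependent Care Credit: base = 3 × $8,900 = $26,700. 3% of the $703,400 excess over $161,100 is $21,102; credit = $26,700 − $21,102 = $5,598.
Priya ($1,103,900): Dependent Care Credit: base = 3 × $8,900 = $26,700. 3% of the $942,800 excess over $161,100 is $28,284 ≥ base, so the credit is $0.
Difference: |$5,598 − $0| = $5,598.

$5,598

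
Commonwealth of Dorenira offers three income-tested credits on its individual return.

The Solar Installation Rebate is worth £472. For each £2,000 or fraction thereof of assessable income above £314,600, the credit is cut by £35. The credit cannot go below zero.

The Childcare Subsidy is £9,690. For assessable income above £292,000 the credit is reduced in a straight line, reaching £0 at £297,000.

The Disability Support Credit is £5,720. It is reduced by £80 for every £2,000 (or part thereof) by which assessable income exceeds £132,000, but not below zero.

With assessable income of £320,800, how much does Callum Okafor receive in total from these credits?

Solar Installation Rebate: income exceeds £314,600 by £6,200, which is 4 full-or-partial £2,000 increments; reduction = 4 × £35 = £140, leaving £332.
Childcare Subsidy: £320,800 is at or above £297,000, so the credit is £0.
Disability Support Credit: income exceeds £132,000 by £188,800 → 95 increments × £80 = £7,600 ≥ base, so the credit is £0.
Total: £332 + £0 + £0 = £332.

£332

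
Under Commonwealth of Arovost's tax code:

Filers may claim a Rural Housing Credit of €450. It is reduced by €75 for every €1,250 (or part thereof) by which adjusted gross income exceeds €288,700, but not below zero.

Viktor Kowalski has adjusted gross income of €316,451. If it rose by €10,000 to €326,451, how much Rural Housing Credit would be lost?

At €316,451 — income exceeds €288,700 by €27,751 → 23 increments × €75 = €1,725 ≥ base, so the credit is €0.
At €326,451 — income exceeds €288,700 by €37,751 → 31 increments × €75 = €2,325 ≥ base, so the credit is €0.
Lost: €0 − €0 = €0.

€0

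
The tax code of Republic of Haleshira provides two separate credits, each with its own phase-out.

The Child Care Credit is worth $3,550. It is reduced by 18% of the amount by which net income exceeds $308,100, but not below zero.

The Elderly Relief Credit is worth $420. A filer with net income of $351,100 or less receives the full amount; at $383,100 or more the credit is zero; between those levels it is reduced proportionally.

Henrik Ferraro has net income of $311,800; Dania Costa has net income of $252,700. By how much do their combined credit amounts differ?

Henrik ($311,800): Child Care Credit: 18% of the $3,700 excess over $308,100 is $666; credit = $3,550 − $666 = $2,884. Elderly Relief Credit: $311,800 is at or below the $351,100 threshold, so the full $420 applies. total $2,884 + $420 = $3,304
Dania ($252,700): Child Care Credit: $252,700 is at or below the $308,100 threshold, so the full $3,550 applies. Elderly Relief Credit: $252,700 is at or below the $351,100 threshold, so the full $420 applies. total $3,550 + $420 = $3,970
Difference: |$3,304 − $3,970| = $666.

$666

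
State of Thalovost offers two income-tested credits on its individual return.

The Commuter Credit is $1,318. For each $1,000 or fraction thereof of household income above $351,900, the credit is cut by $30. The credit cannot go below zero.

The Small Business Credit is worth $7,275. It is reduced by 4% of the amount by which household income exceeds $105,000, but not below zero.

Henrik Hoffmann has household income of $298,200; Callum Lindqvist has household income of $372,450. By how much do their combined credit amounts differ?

$630

Henrik ($298,200): Commuter Credit: $298,200 is at or below the $351,900 threshold, so the full $1,318 applies. Small Business Credit: 4% of the $193,200 excess over $105,000 is $7,728 ≥ base, so the credit is $0. total $1,318 + $0 = $1,318
Callum ($372,450): Commuter Credit: income exceeds $351,900 by $20,550, which is 21 full-or-partial $1,000 increments; reduction = 21 × $30 = $630, leaving $688. Small Business Credit: 4% of the $267,450 excess over $105,000 is $10,698 ≥ base, so the credit is $0. total $688 + $0 = $688
Difference: |$1,318 − $688| = $630.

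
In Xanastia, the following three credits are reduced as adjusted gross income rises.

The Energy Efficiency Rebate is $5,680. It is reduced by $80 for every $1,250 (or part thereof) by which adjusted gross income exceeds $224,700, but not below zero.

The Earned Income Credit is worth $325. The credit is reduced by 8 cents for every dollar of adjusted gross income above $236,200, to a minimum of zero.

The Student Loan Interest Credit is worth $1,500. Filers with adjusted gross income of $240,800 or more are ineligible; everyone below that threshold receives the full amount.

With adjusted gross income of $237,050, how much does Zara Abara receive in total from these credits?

$6,637

Energy Efficiency Rebate: income exceeds $224,700 by $12,350, which is 10 full-or-partial $1,250 increments; reduction = 10 × $80 = $800, leaving $4,880.
Earned Income Credit: 8% of the $850 excess over $236,200 is $68; credit = $325 − $68 = $257.
Student Loan Interest Credit: $237,050 is below the $240,800 cutoff, so the full $1,500 applies.
Total: $4,880 + $257 + $1,500 = $6,637.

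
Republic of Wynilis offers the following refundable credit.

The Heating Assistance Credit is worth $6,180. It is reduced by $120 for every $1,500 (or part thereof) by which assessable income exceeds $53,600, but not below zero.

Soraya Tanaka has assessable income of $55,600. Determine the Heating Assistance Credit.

$5,940

Heating Assistance Credit: income exceeds $53,600 by $2,000, which is 2 full-or-partial $1,500 increments; reduction = 2 × $120 = $240, leaving $5,940.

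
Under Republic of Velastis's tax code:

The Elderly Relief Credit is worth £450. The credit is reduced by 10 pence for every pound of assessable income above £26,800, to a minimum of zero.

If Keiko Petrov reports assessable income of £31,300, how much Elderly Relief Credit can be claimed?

£0

Elderly Relief Credit: 10% of the £4,500 excess over £26,800 is £450 ≥ base, so the credit is £0.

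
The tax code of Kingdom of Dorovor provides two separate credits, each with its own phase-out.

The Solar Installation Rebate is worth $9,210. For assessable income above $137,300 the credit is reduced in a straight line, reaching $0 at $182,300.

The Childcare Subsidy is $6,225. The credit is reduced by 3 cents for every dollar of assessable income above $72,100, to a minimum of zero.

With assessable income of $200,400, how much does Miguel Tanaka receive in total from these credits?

Solar Installation Rebate: $200,400 is at or above $182,300, so the credit is $0.
Childcare Subsidy: 3% of the $128,300 excess over $72,100 is $3,849; credit = $6,225 − $3,849 = $2,376.
Total: $0 + $2,376 = $2,376.

$2,376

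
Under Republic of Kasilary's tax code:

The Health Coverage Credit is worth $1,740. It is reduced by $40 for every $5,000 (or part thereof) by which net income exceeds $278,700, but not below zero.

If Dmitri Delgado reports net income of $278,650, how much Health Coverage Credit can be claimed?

$1,740

Health Coverage Credit: $278,650 is at or below the $278,700 threshold, so the full $1,740 applies.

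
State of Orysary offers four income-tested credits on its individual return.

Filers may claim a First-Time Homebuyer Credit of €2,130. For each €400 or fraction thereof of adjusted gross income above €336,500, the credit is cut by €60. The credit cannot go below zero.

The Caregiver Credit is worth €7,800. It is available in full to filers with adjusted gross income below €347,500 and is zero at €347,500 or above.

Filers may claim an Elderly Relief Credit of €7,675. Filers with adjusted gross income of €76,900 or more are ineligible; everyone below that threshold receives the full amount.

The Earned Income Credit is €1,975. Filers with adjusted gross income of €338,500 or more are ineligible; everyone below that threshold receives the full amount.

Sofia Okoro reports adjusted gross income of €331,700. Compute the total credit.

First-Time Homebuyer Credit: €331,700 is at or below the €336,500 threshold, so the full €2,130 applies.
Caregiver Credit: €331,700 is below the €347,500 cutoff, so the full €7,800 applies.
Elderly Relief Credit: €331,700 meets or exceeds the €76,900 cutoff, so the credit is €0.
Earned Income Credit: €331,700 is below the €338,500 cutoff, so the full €1,975 applies.
Total: €2,130 + €7,800 + €0 + €1,975 = €11,905.

€11,905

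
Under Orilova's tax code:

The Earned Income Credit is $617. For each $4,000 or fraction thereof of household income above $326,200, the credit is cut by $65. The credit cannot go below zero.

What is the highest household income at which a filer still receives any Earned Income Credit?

After 9 increments the reduction is 9 × $65 = $585, leaving $32; one more increment wipes it out. Increment 9 ends at excess 9 × $4,000 = $36,000, so the highest qualifying income is $326,200 + $36,000 = $362,200.

$362,200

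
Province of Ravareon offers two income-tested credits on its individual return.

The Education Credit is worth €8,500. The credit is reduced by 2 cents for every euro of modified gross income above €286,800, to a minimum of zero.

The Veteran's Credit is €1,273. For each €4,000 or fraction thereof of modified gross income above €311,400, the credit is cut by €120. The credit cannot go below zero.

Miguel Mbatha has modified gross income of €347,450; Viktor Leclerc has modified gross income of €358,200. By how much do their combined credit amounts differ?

€288

Miguel (€347,450): Education Credit: 2% of the €60,650 excess over €286,800 is €1,213; credit = €8,500 − €1,213 = €7,287. Veteran's Credit: income exceeds €311,400 by €36,050, which is 10 full-or-partial €4,000 increments; reduction = 10 × €120 = €1,200, leaving €73. total €7,287 + €73 = €7,360
Viktor (€358,200): Education Credit: 2% of the €71,400 excess over €286,800 is €1,428; credit = €8,500 − €1,428 = €7,072. Veteran's Credit: income exceeds €311,400 by €46,800 → 12 increments × €120 = €1,440 ≥ base, so the credit is €0. total €7,072 + €0 = €7,072
Difference: |€7,360 − €7,072| = €288.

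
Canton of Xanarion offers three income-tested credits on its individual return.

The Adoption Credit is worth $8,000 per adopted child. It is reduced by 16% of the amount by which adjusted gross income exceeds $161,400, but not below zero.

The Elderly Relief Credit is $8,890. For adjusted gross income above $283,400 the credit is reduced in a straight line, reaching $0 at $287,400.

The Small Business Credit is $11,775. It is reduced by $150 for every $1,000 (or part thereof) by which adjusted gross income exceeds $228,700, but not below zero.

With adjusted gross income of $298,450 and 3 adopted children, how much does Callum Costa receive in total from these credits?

Adoption Credit: base = 3 × $8,000 = $24,000. 16% of the $137,050 excess over $161,400 is $21,928; credit = $24,000 − $21,928 = $2,072.
Elderly Relief Credit: $298,450 is at or above $287,400, so the credit is $0.
Small Business Credit: income exceeds $228,700 by $69,750, which is 70 full-or-partial $1,000 increments; reduction = 70 × $150 = $10,500, leaving $1,275.
Total: $2,072 + $0 + $1,275 = $3,347.

$3,347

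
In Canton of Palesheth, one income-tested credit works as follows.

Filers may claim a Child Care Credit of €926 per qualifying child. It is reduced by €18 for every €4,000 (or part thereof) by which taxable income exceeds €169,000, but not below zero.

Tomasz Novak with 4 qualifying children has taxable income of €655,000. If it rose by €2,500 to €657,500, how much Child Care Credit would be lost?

At €655,000 — base = 4 × €926 = €3,704. income exceeds €169,000 by €486,000, which is 122 full-or-partial €4,000 increments; reduction = 122 × €18 = €2,196, leaving €1,508.
At €657,500 — base = 4 × €926 = €3,704. income exceeds €169,000 by €488,500, which is 123 full-or-partial €4,000 increments; reduction = 123 × €18 = €2,214, leaving €1,490.
Lost: €1,508 − €1,490 = €18.

€18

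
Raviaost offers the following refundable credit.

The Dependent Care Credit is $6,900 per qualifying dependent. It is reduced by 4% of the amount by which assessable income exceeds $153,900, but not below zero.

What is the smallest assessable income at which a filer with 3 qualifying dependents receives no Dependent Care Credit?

$671,400

Full credit = 3 × $6,900 = $20,700.
The credit falls by 4% of each dollar above $153,900, so it reaches zero when the excess is $20,700 / 4% = $517,500: income = $153,900 + $517,500 = $671,400.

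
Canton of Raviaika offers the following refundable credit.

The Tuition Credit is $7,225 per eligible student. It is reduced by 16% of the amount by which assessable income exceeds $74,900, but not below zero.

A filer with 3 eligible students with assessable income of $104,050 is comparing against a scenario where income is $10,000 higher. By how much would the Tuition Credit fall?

At $104,050 — base = 3 × $7,225 = $21,675. 16% of the $29,150 excess over $74,900 is $4,664; credit = $21,675 − $4,664 = $17,011.
At $114,050 — base = 3 × $7,225 = $21,675. 16% of the $39,150 excess over $74,900 is $6,264; credit = $21,675 − $6,264 = $15,411.
Lost: $17,011 − $15,411 = $1,600.

$1,600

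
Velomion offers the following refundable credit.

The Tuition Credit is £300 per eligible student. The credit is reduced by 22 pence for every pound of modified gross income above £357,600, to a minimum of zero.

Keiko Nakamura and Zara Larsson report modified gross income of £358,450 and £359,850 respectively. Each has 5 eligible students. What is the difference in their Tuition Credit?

£308

Keiko (£358,450): Tuition Credit: base = 5 × £300 = £1,500. 22% of the £850 excess over £357,600 is £187; credit = £1,500 − £187 = £1,313.
Zara (£359,850): Tuition Credit: base = 5 × £300 = £1,500. 22% of the £2,250 excess over £357,600 is £495; credit = £1,500 − £495 = £1,005.
Difference: |£1,313 − £1,005| = £308.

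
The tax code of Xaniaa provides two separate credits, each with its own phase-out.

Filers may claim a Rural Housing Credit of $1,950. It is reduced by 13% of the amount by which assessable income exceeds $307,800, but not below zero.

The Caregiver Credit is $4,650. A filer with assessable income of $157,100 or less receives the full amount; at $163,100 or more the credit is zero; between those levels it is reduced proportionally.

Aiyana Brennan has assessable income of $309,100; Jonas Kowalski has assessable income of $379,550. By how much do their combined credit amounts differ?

Aiyana ($309,100): Rural Housing Credit: 13% of the $1,300 excess over $307,800 is $169; credit = $1,950 − $169 = $1,781. Caregiver Credit: $309,100 is at or above $163,100, so the credit is $0. total $1,781 + $0 = $1,781
Jonas ($379,550): Rural Housing Credit: 13% of the $71,750 excess over $307,800 is $9,327.50 ≥ base, so the credit is $0. Caregiver Credit: $379,550 is at or above $163,100, so the credit is $0. total $0 + $0 = $0
Difference: |$1,781 − $0| = $1,781.

$1,781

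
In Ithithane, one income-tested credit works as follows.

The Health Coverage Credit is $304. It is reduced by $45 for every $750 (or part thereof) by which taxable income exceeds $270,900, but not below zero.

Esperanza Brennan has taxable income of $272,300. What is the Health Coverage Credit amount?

$214

Health Coverage Credit: income exceeds $270,900 by $1,400, which is 2 full-or-partial $750 increments; reduction = 2 × $45 = $90, leaving $214.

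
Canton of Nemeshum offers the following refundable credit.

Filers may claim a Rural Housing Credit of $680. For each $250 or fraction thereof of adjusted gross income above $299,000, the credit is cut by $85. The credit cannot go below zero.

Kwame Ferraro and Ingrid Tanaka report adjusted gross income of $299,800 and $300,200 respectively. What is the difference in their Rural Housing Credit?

Kwame ($299,800): Rural Housing Credit: income exceeds $299,000 by $800, which is 4 full-or-partial $250 increments; reduction = 4 × $85 = $340, leaving $340.
Ingrid ($300,200): Rural Housing Credit: income exceeds $299,000 by $1,200, which is 5 full-or-partial $250 increments; reduction = 5 × $85 = $425, leaving $255.
Difference: |$340 − $255| = $85.

$85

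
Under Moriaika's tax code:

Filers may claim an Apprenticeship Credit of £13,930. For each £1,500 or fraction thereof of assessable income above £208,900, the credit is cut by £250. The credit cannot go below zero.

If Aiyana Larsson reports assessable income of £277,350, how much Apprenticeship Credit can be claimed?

£2,430

Apprenticeship Credit: income exceeds £208,900 by £68,450, which is 46 full-or-partial £1,500 increments; reduction = 46 × £250 = £11,500, leaving £2,430.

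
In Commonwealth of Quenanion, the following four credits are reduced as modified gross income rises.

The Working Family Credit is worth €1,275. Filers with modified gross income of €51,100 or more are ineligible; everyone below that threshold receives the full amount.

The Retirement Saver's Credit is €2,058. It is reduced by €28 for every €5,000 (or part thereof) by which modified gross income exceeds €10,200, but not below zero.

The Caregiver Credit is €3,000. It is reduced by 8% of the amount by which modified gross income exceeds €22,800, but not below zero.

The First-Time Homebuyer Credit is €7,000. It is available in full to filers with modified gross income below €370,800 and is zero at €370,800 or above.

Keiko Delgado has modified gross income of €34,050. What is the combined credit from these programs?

€12,293

Working Family Credit: €34,050 is below the €51,100 cutoff, so the full €1,275 applies.
Retirement Saver's Credit: income exceeds €10,200 by €23,850, which is 5 full-or-partial €5,000 increments; reduction = 5 × €28 = €140, leaving €1,918.
Caregiver Credit: 8% of the €11,250 excess over €22,800 is €900; credit = €3,000 − €900 = €2,100.
First-Time Homebuyer Credit: €34,050 is below the €370,800 cutoff, so the full €7,000 applies.
Total: €1,275 + €1,918 + €2,100 + €7,000 = €12,293.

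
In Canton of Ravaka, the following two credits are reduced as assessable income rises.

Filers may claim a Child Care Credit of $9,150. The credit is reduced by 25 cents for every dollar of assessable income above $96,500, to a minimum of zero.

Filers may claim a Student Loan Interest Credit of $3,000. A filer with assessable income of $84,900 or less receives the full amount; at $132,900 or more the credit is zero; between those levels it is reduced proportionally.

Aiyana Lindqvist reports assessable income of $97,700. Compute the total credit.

Child Care Credit: 25% of the $1,200 excess over $96,500 is $300; credit = $9,150 − $300 = $8,850.
Student Loan Interest Credit: $97,700 is $12,800 into a $48,000 phase-out range, leaving 35,200/48,000 of the credit: $3,000 × 35,200/48,000 = $2,200.
Total: $8,850 + $2,200 = $11,050.

$11,050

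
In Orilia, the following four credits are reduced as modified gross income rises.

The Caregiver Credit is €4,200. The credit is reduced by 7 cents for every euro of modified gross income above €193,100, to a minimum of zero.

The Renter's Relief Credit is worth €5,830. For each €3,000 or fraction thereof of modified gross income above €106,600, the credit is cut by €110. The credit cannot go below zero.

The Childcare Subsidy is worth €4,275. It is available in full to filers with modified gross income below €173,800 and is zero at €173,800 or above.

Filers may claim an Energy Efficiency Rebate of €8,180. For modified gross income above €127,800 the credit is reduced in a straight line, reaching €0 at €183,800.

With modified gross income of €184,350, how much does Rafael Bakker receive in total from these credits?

Caregiver Credit: €184,350 is at or below the €193,100 threshold, so the full €4,200 applies.
Renter's Relief Credit: income exceeds €106,600 by €77,750, which is 26 full-or-partial €3,000 increments; reduction = 26 × €110 = €2,860, leaving €2,970.
Childcare Subsidy: €184,350 meets or exceeds the €173,800 cutoff, so the credit is €0.
Energy Efficiency Rebate: €184,350 is at or above €183,800, so the credit is €0.
Total: €4,200 + €2,970 + €0 + €0 = €7,170.

€7,170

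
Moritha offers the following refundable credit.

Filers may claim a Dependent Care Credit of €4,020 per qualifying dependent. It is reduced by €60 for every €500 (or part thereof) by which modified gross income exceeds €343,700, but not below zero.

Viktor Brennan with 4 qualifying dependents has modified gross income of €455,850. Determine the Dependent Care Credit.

€2,580

Dependent Care Credit: base = 4 × €4,020 = €16,080. income exceeds €343,700 by €112,150, which is 225 full-or-partial €500 increments; reduction = 225 × €60 = €13,500, leaving €2,580.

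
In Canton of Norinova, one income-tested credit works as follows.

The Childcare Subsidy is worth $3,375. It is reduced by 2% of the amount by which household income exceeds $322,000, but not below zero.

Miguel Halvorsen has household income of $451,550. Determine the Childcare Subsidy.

Childcare Subsidy: 2% of the $129,550 excess over $322,000 is $2,591; credit = $3,375 − $2,591 = $784.

$784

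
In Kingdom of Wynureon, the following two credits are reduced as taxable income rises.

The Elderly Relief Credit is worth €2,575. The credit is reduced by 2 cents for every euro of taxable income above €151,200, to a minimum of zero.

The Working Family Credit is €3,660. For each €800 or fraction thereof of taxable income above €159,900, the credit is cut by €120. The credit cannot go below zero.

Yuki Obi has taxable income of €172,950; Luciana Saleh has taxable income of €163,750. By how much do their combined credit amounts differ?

€1,624

Yuki (€172,950): Elderly Relief Credit: 2% of the €21,750 excess over €151,200 is €435; credit = €2,575 − €435 = €2,140. Working Family Credit: income exceeds €159,900 by €13,050, which is 17 full-or-partial €800 increments; reduction = 17 × €120 = €2,040, leaving €1,620. total €2,140 + €1,620 = €3,760
Luciana (€163,750): Elderly Relief Credit: 2% of the €12,550 excess over €151,200 is €251; credit = €2,575 − €251 = €2,324. Working Family Credit: income exceeds €159,900 by €3,850, which is 5 full-or-partial €800 increments; reduction = 5 × €120 = €600, leaving €3,060. total €2,324 + €3,060 = €5,384
Difference: |€3,760 − €5,384| = €1,624.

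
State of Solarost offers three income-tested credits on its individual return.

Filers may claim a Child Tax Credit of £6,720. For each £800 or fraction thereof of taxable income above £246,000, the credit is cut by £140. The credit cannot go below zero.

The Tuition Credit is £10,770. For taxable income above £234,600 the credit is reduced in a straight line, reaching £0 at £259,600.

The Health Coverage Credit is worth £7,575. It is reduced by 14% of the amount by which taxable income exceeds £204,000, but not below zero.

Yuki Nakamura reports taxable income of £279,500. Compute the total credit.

£840

Child Tax Credit: income exceeds £246,000 by £33,500, which is 42 full-or-partial £800 increments; reduction = 42 × £140 = £5,880, leaving £840.
Tuition Credit: £279,500 is at or above £259,600, so the credit is £0.
Health Coverage Credit: 14% of the £75,500 excess over £204,000 is £10,570 ≥ base, so the credit is £0.
Total: £840 + £0 + £0 = £840.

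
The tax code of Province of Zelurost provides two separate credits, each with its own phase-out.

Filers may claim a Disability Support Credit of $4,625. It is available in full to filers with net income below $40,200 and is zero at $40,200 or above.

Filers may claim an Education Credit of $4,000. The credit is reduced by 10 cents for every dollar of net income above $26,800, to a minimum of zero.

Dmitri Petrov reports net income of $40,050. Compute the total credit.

$7,300

Disability Support Credit: $40,050 is below the $40,200 cutoff, so the full $4,625 applies.
Education Credit: 10% of the $13,250 excess over $26,800 is $1,325; credit = $4,000 − $1,325 = $2,675.
Total: $4,625 + $2,675 = $7,300.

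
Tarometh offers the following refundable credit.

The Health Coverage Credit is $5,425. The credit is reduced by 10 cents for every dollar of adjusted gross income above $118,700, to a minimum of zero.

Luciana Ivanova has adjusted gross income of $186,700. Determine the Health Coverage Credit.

Health Coverage Credit: 10% of the $68,000 excess over $118,700 is $6,800 ≥ base, so the credit is $0.

$0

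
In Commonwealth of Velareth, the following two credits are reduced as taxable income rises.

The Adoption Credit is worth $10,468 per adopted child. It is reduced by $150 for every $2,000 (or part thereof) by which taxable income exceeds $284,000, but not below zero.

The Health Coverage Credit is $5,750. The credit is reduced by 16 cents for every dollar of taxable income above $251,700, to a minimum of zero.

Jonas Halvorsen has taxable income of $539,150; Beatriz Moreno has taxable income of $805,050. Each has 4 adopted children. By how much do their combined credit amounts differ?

$19,950

Jonas ($539,150): Adoption Credit: base = 4 × $10,468 = $41,872. income exceeds $284,000 by $255,150, which is 128 full-or-partial $2,000 increments; reduction = 128 × $150 = $19,200, leaving $22,672. Health Coverage Credit: 16% of the $287,450 excess over $251,700 is $45,992 ≥ base, so the credit is $0. total $22,672 + $0 = $22,672
Beatriz ($805,050): Adoption Credit: base = 4 × $10,468 = $41,872. income exceeds $284,000 by $521,050, which is 261 full-or-partial $2,000 increments; reduction = 261 × $150 = $39,150, leaving $2,722. Health Coverage Credit: 16% of the $553,350 excess over $251,700 is $88,536 ≥ base, so the credit is $0. total $2,722 + $0 = $2,722
Difference: |$22,672 − $2,722| = $19,950.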